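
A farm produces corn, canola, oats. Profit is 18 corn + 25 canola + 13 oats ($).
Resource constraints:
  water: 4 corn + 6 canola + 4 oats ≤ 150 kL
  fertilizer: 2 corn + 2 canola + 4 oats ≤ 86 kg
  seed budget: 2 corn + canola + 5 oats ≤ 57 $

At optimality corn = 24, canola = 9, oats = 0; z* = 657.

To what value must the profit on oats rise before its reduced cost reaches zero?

21

Binding: water and seed budget. Non-binding: fertilizer (20 unused).
By complementary slackness, y = 0 for the non-binding constraint.
The binding rows give the dual system: 4·y_water + 2·y_seed budget = 18 and 6·y_water + 1·y_seed budget = 25.
Solving: y_water = 4, y_seed budget = 1.
oats enters the basis when its profit ≥ yᵀa₃ = 4·4 + 1·5 = 21.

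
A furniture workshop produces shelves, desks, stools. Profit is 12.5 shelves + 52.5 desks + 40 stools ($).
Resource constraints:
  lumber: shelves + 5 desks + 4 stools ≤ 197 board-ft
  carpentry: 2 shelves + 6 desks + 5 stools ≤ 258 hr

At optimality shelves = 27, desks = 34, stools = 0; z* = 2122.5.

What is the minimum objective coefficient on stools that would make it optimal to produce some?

At the optimum: lumber uses 197 of 197 (binding); carpentry uses 258 of 258 (binding).
The binding rows give the dual system: 1·y_lumber + 2·y_carpentry = 12.5 and 5·y_lumber + 6·y_carpentry = 52.5.
→ y_lumber = 7.5 and y_carpentry = 2.5.
stools enters the basis when its profit ≥ yᵀa₃ = 7.5·4 + 2.5·5 = 42.5.

42.5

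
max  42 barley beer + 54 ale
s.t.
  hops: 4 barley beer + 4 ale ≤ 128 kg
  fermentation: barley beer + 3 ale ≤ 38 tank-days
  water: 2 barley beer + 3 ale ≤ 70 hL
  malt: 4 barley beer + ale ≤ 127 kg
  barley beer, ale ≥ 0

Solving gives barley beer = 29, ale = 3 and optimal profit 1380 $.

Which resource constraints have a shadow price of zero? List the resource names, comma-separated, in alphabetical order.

malt, water

hops: 128/128 (binding)
fermentation: 38/38 (binding)
water: 67/70 (slack 3)
malt: 119/127 (slack 8)
By complementary slackness, a constraint with positive slack has shadow price 0 → malt, water.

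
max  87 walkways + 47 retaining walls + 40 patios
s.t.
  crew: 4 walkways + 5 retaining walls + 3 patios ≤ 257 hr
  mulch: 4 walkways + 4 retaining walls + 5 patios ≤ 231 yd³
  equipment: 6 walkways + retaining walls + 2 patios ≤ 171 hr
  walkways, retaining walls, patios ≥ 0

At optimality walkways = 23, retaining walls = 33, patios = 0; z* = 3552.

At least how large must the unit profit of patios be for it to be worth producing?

Binding: crew and equipment. Non-binding: mulch (7 unused).
Slack constraints have shadow price 0 (complementary slackness).
From A_Bᵀ y = c: 4·y_crew + 6·y_equipment = 87; 5·y_crew + 1·y_equipment = 47.
This yields shadow prices y_crew = 7.5, y_equipment = 9.5.
patios enters the basis when its profit ≥ yᵀa₃ = 7.5·3 + 9.5·2 = 41.5.

41.5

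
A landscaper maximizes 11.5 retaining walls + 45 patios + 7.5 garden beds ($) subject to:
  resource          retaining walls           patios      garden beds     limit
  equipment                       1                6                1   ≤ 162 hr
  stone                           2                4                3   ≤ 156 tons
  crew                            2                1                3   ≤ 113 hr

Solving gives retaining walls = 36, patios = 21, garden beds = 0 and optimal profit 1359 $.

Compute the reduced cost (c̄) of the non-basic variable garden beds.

At the optimum: equipment uses 162 of 162 (binding); stone uses 156 of 156 (binding); crew uses 93 of 113 (slack = 20).
Slack constraints have shadow price 0 (complementary slackness).
From A_Bᵀ y = c: 1·y_equipment + 2·y_stone = 11.5; 6·y_equipment + 4·y_stone = 45.
This yields shadow prices y_equipment = 5.5, y_stone = 3.
Reduced cost of garden beds: c₃ − yᵀa₃ = 7.5 − (5.5·1 + 3·3) = 7.5 − 14.5 = -7.

-7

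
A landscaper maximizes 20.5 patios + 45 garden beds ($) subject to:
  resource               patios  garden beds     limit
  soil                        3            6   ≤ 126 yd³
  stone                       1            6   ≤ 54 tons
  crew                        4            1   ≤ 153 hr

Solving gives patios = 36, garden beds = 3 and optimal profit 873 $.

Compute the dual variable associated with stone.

1

Binding: soil and stone. Non-binding: crew (6 unused).
Since crew is not tight, its dual is 0.
The binding rows give the dual system: 3·y_soil + 1·y_stone = 20.5 and 6·y_soil + 6·y_stone = 45.
This yields shadow prices y_soil = 6.5, y_stone = 1.
Shadow price of stone = 1.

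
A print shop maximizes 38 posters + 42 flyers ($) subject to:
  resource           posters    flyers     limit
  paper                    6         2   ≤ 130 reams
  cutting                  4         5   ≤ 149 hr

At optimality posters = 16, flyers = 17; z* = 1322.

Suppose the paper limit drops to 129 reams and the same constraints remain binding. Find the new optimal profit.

1321

At the optimum: paper uses 130 of 130 (binding); cutting uses 149 of 149 (binding).
Dual feasibility on the basic columns requires 6·y_paper + 4·y_cutting = 38, 2·y_paper + 5·y_cutting = 42.
This yields shadow prices y_paper = 1, y_cutting = 8.
Δz = y_paper·Δb = 1 × (-1) = -1, so new z* = 1322 − 1 = 1321.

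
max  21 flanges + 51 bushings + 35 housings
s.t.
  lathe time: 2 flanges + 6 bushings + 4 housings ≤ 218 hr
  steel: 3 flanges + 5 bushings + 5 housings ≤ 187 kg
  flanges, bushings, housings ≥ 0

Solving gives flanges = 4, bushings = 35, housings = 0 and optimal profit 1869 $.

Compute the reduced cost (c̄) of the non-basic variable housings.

Check each constraint at x*: lathe time 218/218 (tight); steel 187/187 (tight).
Dual feasibility on the basic columns requires 2·y_lathe time + 3·y_steel = 21, 6·y_lathe time + 5·y_steel = 51.
This yields shadow prices y_lathe time = 6, y_steel = 3.
Reduced cost of housings: c₃ − yᵀa₃ = 35 − (6·4 + 3·5) = 35 − 39 = -4.

-4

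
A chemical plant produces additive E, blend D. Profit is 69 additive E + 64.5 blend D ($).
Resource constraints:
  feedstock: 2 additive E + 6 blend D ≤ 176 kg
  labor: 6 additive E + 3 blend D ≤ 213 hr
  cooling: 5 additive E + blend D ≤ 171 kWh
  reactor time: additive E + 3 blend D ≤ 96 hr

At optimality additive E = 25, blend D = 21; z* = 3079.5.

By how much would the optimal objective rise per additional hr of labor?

Binding: feedstock and labor. Non-binding: cooling (25 unused), reactor time (8 unused).
By complementary slackness, y = 0 for the non-binding constraints.
The binding rows give the dual system: 2·y_feedstock + 6·y_labor = 69 and 6·y_feedstock + 3·y_labor = 64.5.
This yields shadow prices y_feedstock = 6, y_labor = 9.5.
Shadow price of labor = 9.5.

9.5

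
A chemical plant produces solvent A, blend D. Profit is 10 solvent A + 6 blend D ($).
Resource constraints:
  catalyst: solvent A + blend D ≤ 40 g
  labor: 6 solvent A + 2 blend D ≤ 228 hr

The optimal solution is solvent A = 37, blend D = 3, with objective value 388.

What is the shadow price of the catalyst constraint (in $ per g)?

Check each constraint at x*: catalyst 40/40 (tight); labor 228/228 (tight).
Dual feasibility on the basic columns requires 1·y_catalyst + 6·y_labor = 10, 1·y_catalyst + 2·y_labor = 6.
Solving: y_catalyst = 4, y_labor = 1.
Shadow price of catalyst = 4.

4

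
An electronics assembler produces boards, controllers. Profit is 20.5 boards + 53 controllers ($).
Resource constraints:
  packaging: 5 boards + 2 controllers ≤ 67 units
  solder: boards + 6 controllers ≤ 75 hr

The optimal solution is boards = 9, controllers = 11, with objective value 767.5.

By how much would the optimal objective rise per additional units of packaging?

Check each constraint at x*: packaging 67/67 (tight); solder 75/75 (tight).
From A_Bᵀ y = c: 5·y_packaging + 1·y_solder = 20.5; 2·y_packaging + 6·y_solder = 53.
Solving: y_packaging = 2.5, y_solder = 8.
Shadow price of packaging = 2.5.

2.5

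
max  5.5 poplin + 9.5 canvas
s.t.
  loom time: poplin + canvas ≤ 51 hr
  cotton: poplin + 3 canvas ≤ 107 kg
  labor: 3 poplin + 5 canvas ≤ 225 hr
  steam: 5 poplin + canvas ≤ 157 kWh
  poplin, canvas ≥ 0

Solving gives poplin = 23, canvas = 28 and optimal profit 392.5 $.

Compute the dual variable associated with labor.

0

At the optimum: loom time uses 51 of 51 (binding); cotton uses 107 of 107 (binding); labor uses 209 of 225 (slack = 16); steam uses 143 of 157 (slack = 14).
Since labor, steam are not tight, their duals are 0.
Dual feasibility on the basic columns requires 1·y_loom time + 1·y_cotton = 5.5, 1·y_loom time + 3·y_cotton = 9.5.
Solving: y_loom time = 3.5, y_cotton = 2.
Shadow price of labor = 0.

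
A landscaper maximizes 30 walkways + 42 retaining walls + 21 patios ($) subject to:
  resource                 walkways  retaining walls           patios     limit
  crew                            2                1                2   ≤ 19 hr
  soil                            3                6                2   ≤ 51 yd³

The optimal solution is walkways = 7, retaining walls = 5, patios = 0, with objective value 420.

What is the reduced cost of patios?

Both crew and soil are binding at x*.
From A_Bᵀ y = c: 2·y_crew + 3·y_soil = 30; 1·y_crew + 6·y_soil = 42.
Solving: y_crew = 6, y_soil = 6.
Reduced cost of patios: c₃ − yᵀa₃ = 21 − (6·2 + 6·2) = 21 − 24 = -3.

-3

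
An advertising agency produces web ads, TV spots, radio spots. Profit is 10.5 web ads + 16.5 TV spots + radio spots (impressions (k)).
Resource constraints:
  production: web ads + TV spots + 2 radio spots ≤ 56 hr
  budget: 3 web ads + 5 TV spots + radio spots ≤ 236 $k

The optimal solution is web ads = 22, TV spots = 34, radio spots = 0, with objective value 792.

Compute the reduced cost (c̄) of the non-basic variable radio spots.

At the optimum: production uses 56 of 56 (binding); budget uses 236 of 236 (binding).
The binding rows give the dual system: 1·y_production + 3·y_budget = 10.5 and 1·y_production + 5·y_budget = 16.5.
Solving: y_production = 1.5, y_budget = 3.
Reduced cost of radio spots: c₃ − yᵀa₃ = 1 − (1.5·2 + 3·1) = 1 − 6 = -5.

-5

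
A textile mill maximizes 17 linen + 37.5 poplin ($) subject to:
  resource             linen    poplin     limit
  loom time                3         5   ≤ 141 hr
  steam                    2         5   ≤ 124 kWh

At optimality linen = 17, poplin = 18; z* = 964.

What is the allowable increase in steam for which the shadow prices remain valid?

17

Binding constraints: loom time, steam. The basis is B = [[3,5],[2,5]] with det 5.
Per unit increase in steam, x* moves by d = (-1, 0.6).
The basis stays optimal until linen reaches 0; allowable increase = 17 kWh.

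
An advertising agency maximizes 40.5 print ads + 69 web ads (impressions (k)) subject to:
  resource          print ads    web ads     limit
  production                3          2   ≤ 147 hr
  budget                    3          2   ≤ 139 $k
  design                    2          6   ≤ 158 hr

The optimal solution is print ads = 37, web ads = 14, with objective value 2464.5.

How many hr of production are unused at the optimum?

production used = 3·37 + 2·14 = 139; slack = 147 − 139 = 8.

8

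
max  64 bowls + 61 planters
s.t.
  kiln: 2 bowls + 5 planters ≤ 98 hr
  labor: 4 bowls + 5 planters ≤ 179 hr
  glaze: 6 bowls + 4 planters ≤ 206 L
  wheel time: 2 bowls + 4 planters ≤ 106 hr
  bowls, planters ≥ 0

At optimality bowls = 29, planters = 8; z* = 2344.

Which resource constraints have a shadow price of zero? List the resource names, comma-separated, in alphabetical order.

labor, wheel time

kiln: 98/98 (binding)
labor: 156/179 (slack 23)
glaze: 206/206 (binding)
wheel time: 90/106 (slack 16)
By complementary slackness, a constraint with positive slack has shadow price 0 → labor, wheel time.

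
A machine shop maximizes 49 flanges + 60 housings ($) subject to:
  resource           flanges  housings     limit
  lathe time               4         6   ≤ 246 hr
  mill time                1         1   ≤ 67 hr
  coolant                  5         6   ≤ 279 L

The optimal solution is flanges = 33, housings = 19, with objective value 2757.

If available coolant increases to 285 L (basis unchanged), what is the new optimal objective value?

Check each constraint at x*: lathe time 246/246 (tight); mill time 52/67 (slack 15); coolant 279/279 (tight).
Since mill time is not tight, its dual is 0.
The binding rows give the dual system: 4·y_lathe time + 5·y_coolant = 49 and 6·y_lathe time + 6·y_coolant = 60.
This yields shadow prices y_lathe time = 1, y_coolant = 9.
Δz = y_coolant·Δb = 9 × (6) = 54, so new z* = 2757 + 54 = 2811.

2811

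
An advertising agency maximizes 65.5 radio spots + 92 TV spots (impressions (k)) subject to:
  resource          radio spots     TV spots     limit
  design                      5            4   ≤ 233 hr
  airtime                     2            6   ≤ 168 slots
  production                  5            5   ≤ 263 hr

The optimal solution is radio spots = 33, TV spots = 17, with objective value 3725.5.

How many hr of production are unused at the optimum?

production used = 5·33 + 5·17 = 250; slack = 263 − 250 = 13.

13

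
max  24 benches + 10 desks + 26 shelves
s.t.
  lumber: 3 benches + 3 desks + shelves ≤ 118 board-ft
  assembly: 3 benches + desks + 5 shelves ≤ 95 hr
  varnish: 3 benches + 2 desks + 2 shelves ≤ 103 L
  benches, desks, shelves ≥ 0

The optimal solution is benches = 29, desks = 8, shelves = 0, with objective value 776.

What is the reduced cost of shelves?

-8

Check each constraint at x*: lumber 111/118 (slack 7); assembly 95/95 (tight); varnish 103/103 (tight).
Slack constraints have shadow price 0 (complementary slackness).
Dual feasibility on the basic columns requires 3·y_assembly + 3·y_varnish = 24, 1·y_assembly + 2·y_varnish = 10.
→ y_assembly = 6 and y_varnish = 2.
Reduced cost of shelves: c₃ − yᵀa₃ = 26 − (6·5 + 2·2) = 26 − 34 = -8.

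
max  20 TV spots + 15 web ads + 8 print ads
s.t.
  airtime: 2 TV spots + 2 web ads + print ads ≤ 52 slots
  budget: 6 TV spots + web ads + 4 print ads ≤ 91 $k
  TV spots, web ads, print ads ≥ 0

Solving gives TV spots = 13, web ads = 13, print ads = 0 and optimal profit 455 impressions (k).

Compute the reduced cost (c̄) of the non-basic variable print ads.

Check each constraint at x*: airtime 52/52 (tight); budget 91/91 (tight).
The binding rows give the dual system: 2·y_airtime + 6·y_budget = 20 and 2·y_airtime + 1·y_budget = 15.
→ y_airtime = 7 and y_budget = 1.
Reduced cost of print ads: c₃ − yᵀa₃ = 8 − (7·1 + 1·4) = 8 − 11 = -3.

-3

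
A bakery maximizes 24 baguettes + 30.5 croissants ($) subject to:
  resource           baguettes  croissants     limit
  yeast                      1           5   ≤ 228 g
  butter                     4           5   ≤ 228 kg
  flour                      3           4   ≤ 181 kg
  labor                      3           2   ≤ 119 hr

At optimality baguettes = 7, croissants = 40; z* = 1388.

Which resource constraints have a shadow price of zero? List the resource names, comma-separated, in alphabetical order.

labor, yeast

yeast: 207/228 (slack 21)
butter: 228/228 (binding)
flour: 181/181 (binding)
labor: 101/119 (slack 18)
By complementary slackness, a constraint with positive slack has shadow price 0 → labor, yeast.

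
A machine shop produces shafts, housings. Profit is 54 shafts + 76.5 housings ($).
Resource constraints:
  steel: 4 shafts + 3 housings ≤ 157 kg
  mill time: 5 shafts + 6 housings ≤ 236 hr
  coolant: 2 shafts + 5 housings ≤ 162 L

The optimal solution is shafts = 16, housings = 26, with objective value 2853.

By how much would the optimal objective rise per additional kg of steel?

0

Check each constraint at x*: steel 142/157 (slack 15); mill time 236/236 (tight); coolant 162/162 (tight).
Slack constraints have shadow price 0 (complementary slackness).
The binding rows give the dual system: 5·y_mill time + 2·y_coolant = 54 and 6·y_mill time + 5·y_coolant = 76.5.
This yields shadow prices y_mill time = 9, y_coolant = 4.5.
Shadow price of steel = 0.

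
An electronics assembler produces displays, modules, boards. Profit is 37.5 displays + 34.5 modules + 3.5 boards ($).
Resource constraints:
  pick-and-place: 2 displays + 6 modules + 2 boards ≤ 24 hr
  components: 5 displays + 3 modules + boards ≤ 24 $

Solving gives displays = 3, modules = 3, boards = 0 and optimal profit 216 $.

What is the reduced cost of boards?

At the optimum: pick-and-place uses 24 of 24 (binding); components uses 24 of 24 (binding).
Dual feasibility on the basic columns requires 2·y_pick-and-place + 5·y_components = 37.5, 6·y_pick-and-place + 3·y_components = 34.5.
Solving: y_pick-and-place = 2.5, y_components = 6.5.
Reduced cost of boards: c₃ − yᵀa₃ = 3.5 − (2.5·2 + 6.5·1) = 3.5 − 11.5 = -8.

-8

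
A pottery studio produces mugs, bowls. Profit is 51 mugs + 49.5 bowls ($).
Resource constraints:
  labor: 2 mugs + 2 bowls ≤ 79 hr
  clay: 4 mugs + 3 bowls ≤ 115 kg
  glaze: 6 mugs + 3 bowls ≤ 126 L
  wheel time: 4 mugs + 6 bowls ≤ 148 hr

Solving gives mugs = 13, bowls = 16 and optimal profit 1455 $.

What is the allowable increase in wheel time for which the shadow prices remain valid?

60

Binding constraints: glaze, wheel time. The basis is B = [[6,3],[4,6]] with det 24.
Per unit increase in wheel time, x* moves by d = (-0.125, 0.25).
The basis stays optimal until clay becomes binding; allowable increase = 60 hr.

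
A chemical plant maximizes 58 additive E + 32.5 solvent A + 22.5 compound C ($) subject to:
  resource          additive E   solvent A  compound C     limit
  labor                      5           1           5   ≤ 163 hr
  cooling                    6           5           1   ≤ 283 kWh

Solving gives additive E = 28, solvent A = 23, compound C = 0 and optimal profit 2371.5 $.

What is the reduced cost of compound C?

Both labor and cooling are binding at x*.
From A_Bᵀ y = c: 5·y_labor + 6·y_cooling = 58; 1·y_labor + 5·y_cooling = 32.5.
→ y_labor = 5 and y_cooling = 5.5.
Reduced cost of compound C: c₃ − yᵀa₃ = 22.5 − (5·5 + 5.5·1) = 22.5 − 30.5 = -8.

-8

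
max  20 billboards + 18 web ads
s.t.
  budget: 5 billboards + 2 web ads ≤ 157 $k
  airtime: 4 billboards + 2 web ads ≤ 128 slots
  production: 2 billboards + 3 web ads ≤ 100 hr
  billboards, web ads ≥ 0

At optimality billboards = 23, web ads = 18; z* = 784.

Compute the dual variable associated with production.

4

Check each constraint at x*: budget 151/157 (slack 6); airtime 128/128 (tight); production 100/100 (tight).
By complementary slackness, y = 0 for the non-binding constraint.
The binding rows give the dual system: 4·y_airtime + 2·y_production = 20 and 2·y_airtime + 3·y_production = 18.
This yields shadow prices y_airtime = 3, y_production = 4.
Shadow price of production = 4.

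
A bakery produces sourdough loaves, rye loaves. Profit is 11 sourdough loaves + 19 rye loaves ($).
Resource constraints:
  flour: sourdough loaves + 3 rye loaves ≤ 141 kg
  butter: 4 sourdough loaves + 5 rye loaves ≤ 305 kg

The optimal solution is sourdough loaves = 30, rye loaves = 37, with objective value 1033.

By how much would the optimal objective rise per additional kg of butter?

At the optimum: flour uses 141 of 141 (binding); butter uses 305 of 305 (binding).
From A_Bᵀ y = c: 1·y_flour + 4·y_butter = 11; 3·y_flour + 5·y_butter = 19.
This yields shadow prices y_flour = 3, y_butter = 2.
Shadow price of butter = 2.

2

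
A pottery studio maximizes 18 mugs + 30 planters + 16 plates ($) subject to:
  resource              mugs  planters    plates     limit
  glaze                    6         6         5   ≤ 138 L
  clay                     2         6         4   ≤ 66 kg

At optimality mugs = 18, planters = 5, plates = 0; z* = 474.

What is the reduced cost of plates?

Both glaze and clay are binding at x*.
From A_Bᵀ y = c: 6·y_glaze + 2·y_clay = 18; 6·y_glaze + 6·y_clay = 30.
Solving: y_glaze = 2, y_clay = 3.
Reduced cost of plates: c₃ − yᵀa₃ = 16 − (2·5 + 3·4) = 16 − 22 = -6.

-6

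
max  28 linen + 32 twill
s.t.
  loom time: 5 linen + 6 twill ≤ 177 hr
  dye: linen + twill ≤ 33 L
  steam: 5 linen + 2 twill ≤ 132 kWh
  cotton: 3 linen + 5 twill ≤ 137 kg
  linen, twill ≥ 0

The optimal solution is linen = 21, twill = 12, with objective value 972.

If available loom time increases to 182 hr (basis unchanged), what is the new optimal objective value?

992

At the optimum: loom time uses 177 of 177 (binding); dye uses 33 of 33 (binding); steam uses 129 of 132 (slack = 3); cotton uses 123 of 137 (slack = 14).
Since steam, cotton are not tight, their duals are 0.
From A_Bᵀ y = c: 5·y_loom time + 1·y_dye = 28; 6·y_loom time + 1·y_dye = 32.
→ y_loom time = 4 and y_dye = 8.
Δz = y_loom time·Δb = 4 × (5) = 20, so new z* = 972 + 20 = 992.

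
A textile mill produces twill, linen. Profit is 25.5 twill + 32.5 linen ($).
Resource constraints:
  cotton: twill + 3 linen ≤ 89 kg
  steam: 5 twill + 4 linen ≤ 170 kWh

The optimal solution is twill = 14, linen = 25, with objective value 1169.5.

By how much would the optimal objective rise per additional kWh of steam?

At the optimum: cotton uses 89 of 89 (binding); steam uses 170 of 170 (binding).
From A_Bᵀ y = c: 1·y_cotton + 5·y_steam = 25.5; 3·y_cotton + 4·y_steam = 32.5.
This yields shadow prices y_cotton = 5.5, y_steam = 4.
Shadow price of steam = 4.

4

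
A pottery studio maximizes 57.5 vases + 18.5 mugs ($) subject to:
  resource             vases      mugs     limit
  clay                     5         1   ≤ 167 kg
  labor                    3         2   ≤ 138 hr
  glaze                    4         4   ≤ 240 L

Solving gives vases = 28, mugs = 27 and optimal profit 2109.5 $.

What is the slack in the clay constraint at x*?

clay used = 5·28 + 1·27 = 167; slack = 167 − 167 = 0.

0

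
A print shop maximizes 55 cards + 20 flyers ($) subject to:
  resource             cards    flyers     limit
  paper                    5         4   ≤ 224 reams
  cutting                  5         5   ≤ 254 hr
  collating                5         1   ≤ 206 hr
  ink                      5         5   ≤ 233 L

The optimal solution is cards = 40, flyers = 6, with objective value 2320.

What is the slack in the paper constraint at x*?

0

paper used = 5·40 + 4·6 = 224; slack = 224 − 224 = 0.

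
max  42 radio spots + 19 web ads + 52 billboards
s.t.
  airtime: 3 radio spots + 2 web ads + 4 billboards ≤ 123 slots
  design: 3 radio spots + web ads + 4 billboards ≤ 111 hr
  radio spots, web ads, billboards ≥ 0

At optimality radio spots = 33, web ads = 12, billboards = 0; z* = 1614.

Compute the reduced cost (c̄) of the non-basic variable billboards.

At the optimum: airtime uses 123 of 123 (binding); design uses 111 of 111 (binding).
The binding rows give the dual system: 3·y_airtime + 3·y_design = 42 and 2·y_airtime + 1·y_design = 19.
This yields shadow prices y_airtime = 5, y_design = 9.
Reduced cost of billboards: c₃ − yᵀa₃ = 52 − (5·4 + 9·4) = 52 − 56 = -4.

-4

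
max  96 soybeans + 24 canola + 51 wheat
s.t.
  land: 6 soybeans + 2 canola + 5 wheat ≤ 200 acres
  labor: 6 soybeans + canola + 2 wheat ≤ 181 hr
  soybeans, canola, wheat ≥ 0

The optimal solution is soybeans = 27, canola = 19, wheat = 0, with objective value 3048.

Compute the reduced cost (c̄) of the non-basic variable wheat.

-5

At the optimum: land uses 200 of 200 (binding); labor uses 181 of 181 (binding).
Dual feasibility on the basic columns requires 6·y_land + 6·y_labor = 96, 2·y_land + 1·y_labor = 24.
This yields shadow prices y_land = 8, y_labor = 8.
Reduced cost of wheat: c₃ − yᵀa₃ = 51 − (8·5 + 8·2) = 51 − 56 = -5.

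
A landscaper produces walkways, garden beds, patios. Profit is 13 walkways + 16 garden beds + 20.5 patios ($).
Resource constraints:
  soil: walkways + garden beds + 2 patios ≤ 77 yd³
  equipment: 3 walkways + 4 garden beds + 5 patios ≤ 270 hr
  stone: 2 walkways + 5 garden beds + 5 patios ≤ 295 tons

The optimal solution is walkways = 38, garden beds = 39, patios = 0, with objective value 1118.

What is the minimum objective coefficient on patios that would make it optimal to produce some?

Binding: soil and equipment. Non-binding: stone (24 unused).
By complementary slackness, y = 0 for the non-binding constraint.
The binding rows give the dual system: 1·y_soil + 3·y_equipment = 13 and 1·y_soil + 4·y_equipment = 16.
Solving: y_soil = 4, y_equipment = 3.
patios enters the basis when its profit ≥ yᵀa₃ = 4·2 + 3·5 = 23.

23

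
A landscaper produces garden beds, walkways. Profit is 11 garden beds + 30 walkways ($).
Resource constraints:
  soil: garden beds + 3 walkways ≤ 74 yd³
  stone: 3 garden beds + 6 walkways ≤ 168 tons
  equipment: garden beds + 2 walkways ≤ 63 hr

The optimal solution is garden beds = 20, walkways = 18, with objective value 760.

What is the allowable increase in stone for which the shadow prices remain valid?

Binding constraints: soil, stone. The basis is B = [[1,3],[3,6]] with det -3.
Per unit increase in stone, x* moves by d = (1, -0.3333).
The basis stays optimal until equipment becomes binding; allowable increase = 21 tons.

21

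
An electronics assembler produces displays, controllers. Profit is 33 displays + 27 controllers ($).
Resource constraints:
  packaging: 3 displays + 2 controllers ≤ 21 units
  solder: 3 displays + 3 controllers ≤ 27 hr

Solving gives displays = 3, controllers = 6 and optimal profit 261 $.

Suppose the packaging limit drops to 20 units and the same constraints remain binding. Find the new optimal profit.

255

Both packaging and solder are binding at x*.
From A_Bᵀ y = c: 3·y_packaging + 3·y_solder = 33; 2·y_packaging + 3·y_solder = 27.
This yields shadow prices y_packaging = 6, y_solder = 5.
Δz = y_packaging·Δb = 6 × (-1) = -6, so new z* = 261 − 6 = 255.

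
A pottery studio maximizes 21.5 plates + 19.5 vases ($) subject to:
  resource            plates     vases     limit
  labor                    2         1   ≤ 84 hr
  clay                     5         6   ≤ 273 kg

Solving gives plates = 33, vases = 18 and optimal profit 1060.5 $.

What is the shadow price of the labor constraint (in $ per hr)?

Check each constraint at x*: labor 84/84 (tight); clay 273/273 (tight).
From A_Bᵀ y = c: 2·y_labor + 5·y_clay = 21.5; 1·y_labor + 6·y_clay = 19.5.
This yields shadow prices y_labor = 4.5, y_clay = 2.5.
Shadow price of labor = 4.5.

4.5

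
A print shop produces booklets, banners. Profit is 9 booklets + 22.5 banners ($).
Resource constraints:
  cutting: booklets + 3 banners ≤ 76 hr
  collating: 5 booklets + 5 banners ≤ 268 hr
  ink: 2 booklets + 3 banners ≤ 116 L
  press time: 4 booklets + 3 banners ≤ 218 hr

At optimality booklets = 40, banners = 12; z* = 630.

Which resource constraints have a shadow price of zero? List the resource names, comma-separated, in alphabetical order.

cutting: 76/76 (binding)
collating: 260/268 (slack 8)
ink: 116/116 (binding)
press time: 196/218 (slack 22)
By complementary slackness, a constraint with positive slack has shadow price 0 → collating, press time.

collating, press time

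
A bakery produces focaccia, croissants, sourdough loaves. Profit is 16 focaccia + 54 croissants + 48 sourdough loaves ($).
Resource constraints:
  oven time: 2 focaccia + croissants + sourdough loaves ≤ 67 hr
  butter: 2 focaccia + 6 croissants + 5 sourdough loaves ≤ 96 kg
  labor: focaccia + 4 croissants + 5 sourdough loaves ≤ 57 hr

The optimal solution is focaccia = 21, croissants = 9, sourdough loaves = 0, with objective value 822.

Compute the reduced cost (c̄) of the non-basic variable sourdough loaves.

-7

At the optimum: oven time uses 51 of 67 (slack = 16); butter uses 96 of 96 (binding); labor uses 57 of 57 (binding).
Slack constraints have shadow price 0 (complementary slackness).
From A_Bᵀ y = c: 2·y_butter + 1·y_labor = 16; 6·y_butter + 4·y_labor = 54.
This yields shadow prices y_butter = 5, y_labor = 6.
Reduced cost of sourdough loaves: c₃ − yᵀa₃ = 48 − (5·5 + 6·5) = 48 − 55 = -7.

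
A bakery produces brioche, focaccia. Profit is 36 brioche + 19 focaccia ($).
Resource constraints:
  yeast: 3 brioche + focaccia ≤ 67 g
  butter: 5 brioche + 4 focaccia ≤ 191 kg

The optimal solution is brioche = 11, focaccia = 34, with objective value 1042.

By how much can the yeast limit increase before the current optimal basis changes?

Binding constraints: yeast, butter. The basis is B = [[3,1],[5,4]] with det 7.
Per unit increase in yeast, x* moves by d = (0.5714, -0.7143).
The basis stays optimal until focaccia reaches 0; allowable increase = 47.6 g.

47.6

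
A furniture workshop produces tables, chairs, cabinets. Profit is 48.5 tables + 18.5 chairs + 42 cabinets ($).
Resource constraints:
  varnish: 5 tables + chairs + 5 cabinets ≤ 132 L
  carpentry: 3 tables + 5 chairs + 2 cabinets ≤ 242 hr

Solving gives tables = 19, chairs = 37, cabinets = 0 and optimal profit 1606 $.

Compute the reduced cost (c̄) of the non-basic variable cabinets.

-4.5

Both varnish and carpentry are binding at x*.
Dual feasibility on the basic columns requires 5·y_varnish + 3·y_carpentry = 48.5, 1·y_varnish + 5·y_carpentry = 18.5.
Solving: y_varnish = 8.5, y_carpentry = 2.
Reduced cost of cabinets: c₃ − yᵀa₃ = 42 − (8.5·5 + 2·2) = 42 − 46.5 = -4.5.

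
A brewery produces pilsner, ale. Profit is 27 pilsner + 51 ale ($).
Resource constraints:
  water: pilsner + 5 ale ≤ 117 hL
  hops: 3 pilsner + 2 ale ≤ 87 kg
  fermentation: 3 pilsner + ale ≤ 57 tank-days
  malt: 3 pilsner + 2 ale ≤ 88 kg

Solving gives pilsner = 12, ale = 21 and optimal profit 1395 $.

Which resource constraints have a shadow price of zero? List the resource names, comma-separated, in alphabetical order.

water: 117/117 (binding)
hops: 78/87 (slack 9)
fermentation: 57/57 (binding)
malt: 78/88 (slack 10)
By complementary slackness, a constraint with positive slack has shadow price 0 → hops, malt.

hops, malt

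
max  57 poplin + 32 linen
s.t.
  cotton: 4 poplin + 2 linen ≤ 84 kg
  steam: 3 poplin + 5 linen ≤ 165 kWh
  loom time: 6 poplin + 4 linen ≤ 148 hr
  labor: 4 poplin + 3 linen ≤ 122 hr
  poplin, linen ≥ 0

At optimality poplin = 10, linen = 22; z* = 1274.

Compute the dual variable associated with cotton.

At the optimum: cotton uses 84 of 84 (binding); steam uses 140 of 165 (slack = 25); loom time uses 148 of 148 (binding); labor uses 106 of 122 (slack = 16).
Slack constraints have shadow price 0 (complementary slackness).
Dual feasibility on the basic columns requires 4·y_cotton + 6·y_loom time = 57, 2·y_cotton + 4·y_loom time = 32.
This yields shadow prices y_cotton = 9, y_loom time = 3.5.
Shadow price of cotton = 9.

9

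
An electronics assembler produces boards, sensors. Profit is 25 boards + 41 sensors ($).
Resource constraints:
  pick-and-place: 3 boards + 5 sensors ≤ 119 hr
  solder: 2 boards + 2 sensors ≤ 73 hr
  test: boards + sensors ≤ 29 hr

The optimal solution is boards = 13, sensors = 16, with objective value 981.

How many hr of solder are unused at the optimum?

solder used = 2·13 + 2·16 = 58; slack = 73 − 58 = 15.

15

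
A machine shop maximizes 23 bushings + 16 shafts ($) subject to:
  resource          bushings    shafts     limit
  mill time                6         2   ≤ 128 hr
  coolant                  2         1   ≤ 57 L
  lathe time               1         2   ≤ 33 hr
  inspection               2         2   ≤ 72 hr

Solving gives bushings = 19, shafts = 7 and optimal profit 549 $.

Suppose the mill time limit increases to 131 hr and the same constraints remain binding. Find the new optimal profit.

558

Check each constraint at x*: mill time 128/128 (tight); coolant 45/57 (slack 12); lathe time 33/33 (tight); inspection 52/72 (slack 20).
By complementary slackness, y = 0 for the non-binding constraints.
Dual feasibility on the basic columns requires 6·y_mill time + 1·y_lathe time = 23, 2·y_mill time + 2·y_lathe time = 16.
→ y_mill time = 3 and y_lathe time = 5.
Δz = y_mill time·Δb = 3 × (3) = 9, so new z* = 549 + 9 = 558.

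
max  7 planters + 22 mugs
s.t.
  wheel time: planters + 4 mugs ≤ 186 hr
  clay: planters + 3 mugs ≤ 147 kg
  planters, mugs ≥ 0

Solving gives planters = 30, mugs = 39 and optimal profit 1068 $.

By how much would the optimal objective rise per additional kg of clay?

At the optimum: wheel time uses 186 of 186 (binding); clay uses 147 of 147 (binding).
From A_Bᵀ y = c: 1·y_wheel time + 1·y_clay = 7; 4·y_wheel time + 3·y_clay = 22.
→ y_wheel time = 1 and y_clay = 6.
Shadow price of clay = 6.

6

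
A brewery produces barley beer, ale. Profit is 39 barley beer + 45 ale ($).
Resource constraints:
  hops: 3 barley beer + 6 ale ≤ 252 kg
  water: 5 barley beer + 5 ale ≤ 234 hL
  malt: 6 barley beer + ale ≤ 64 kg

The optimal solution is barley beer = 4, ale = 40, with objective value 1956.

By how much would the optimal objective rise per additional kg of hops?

Binding: hops and malt. Non-binding: water (14 unused).
By complementary slackness, y = 0 for the non-binding constraint.
From A_Bᵀ y = c: 3·y_hops + 6·y_malt = 39; 6·y_hops + 1·y_malt = 45.
Solving: y_hops = 7, y_malt = 3.
Shadow price of hops = 7.

7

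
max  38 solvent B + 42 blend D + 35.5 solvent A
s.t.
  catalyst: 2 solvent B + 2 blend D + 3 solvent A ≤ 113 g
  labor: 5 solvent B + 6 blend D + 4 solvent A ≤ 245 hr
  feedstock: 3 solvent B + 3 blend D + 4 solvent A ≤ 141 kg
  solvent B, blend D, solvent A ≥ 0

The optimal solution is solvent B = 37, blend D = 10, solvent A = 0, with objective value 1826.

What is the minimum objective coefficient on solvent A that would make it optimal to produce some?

40

At the optimum: catalyst uses 94 of 113 (slack = 19); labor uses 245 of 245 (binding); feedstock uses 141 of 141 (binding).
By complementary slackness, y = 0 for the non-binding constraint.
From A_Bᵀ y = c: 5·y_labor + 3·y_feedstock = 38; 6·y_labor + 3·y_feedstock = 42.
This yields shadow prices y_labor = 4, y_feedstock = 6.
solvent A enters the basis when its profit ≥ yᵀa₃ = 4·4 + 6·4 = 40.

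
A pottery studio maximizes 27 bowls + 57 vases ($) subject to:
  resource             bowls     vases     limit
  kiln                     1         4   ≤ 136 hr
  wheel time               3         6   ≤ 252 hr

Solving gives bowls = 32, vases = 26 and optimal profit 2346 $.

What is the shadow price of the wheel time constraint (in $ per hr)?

Both kiln and wheel time are binding at x*.
Dual feasibility on the basic columns requires 1·y_kiln + 3·y_wheel time = 27, 4·y_kiln + 6·y_wheel time = 57.
Solving: y_kiln = 1.5, y_wheel time = 8.5.
Shadow price of wheel time = 8.5.

8.5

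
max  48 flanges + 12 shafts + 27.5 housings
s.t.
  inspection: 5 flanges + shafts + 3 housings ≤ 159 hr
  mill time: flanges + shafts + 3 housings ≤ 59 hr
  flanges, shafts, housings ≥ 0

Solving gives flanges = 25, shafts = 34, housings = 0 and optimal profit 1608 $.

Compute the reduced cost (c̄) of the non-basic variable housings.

At the optimum: inspection uses 159 of 159 (binding); mill time uses 59 of 59 (binding).
Dual feasibility on the basic columns requires 5·y_inspection + 1·y_mill time = 48, 1·y_inspection + 1·y_mill time = 12.
This yields shadow prices y_inspection = 9, y_mill time = 3.
Reduced cost of housings: c₃ − yᵀa₃ = 27.5 − (9·3 + 3·3) = 27.5 − 36 = -8.5.

-8.5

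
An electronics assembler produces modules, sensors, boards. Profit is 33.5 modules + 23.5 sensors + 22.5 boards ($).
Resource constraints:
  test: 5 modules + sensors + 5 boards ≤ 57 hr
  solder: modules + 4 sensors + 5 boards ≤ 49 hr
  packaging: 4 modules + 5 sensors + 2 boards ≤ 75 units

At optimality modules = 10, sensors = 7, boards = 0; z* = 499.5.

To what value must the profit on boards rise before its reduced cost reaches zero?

At the optimum: test uses 57 of 57 (binding); solder uses 38 of 49 (slack = 11); packaging uses 75 of 75 (binding).
By complementary slackness, y = 0 for the non-binding constraint.
Dual feasibility on the basic columns requires 5·y_test + 4·y_packaging = 33.5, 1·y_test + 5·y_packaging = 23.5.
This yields shadow prices y_test = 3.5, y_packaging = 4.
boards enters the basis when its profit ≥ yᵀa₃ = 3.5·5 + 4·2 = 25.5.

25.5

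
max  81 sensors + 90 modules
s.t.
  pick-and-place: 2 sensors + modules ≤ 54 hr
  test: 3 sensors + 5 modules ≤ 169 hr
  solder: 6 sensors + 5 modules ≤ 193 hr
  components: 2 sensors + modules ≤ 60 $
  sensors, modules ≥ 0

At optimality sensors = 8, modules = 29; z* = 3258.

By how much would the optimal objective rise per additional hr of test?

9

At the optimum: pick-and-place uses 45 of 54 (slack = 9); test uses 169 of 169 (binding); solder uses 193 of 193 (binding); components uses 45 of 60 (slack = 15).
By complementary slackness, y = 0 for the non-binding constraints.
The binding rows give the dual system: 3·y_test + 6·y_solder = 81 and 5·y_test + 5·y_solder = 90.
This yields shadow prices y_test = 9, y_solder = 9.
Shadow price of test = 9.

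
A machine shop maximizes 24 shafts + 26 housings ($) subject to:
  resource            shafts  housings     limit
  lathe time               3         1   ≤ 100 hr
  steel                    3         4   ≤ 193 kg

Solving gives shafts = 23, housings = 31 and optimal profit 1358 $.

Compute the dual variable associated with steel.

6

Both lathe time and steel are binding at x*.
From A_Bᵀ y = c: 3·y_lathe time + 3·y_steel = 24; 1·y_lathe time + 4·y_steel = 26.
This yields shadow prices y_lathe time = 2, y_steel = 6.
Shadow price of steel = 6.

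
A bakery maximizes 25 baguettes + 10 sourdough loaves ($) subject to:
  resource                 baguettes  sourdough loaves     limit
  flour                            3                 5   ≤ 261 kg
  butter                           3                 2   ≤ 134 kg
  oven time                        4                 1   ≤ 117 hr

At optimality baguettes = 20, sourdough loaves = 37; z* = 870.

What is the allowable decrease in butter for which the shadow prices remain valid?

46.25

Binding constraints: butter, oven time. The basis is B = [[3,2],[4,1]] with det -5.
Per unit decrease in butter, x* moves by d = (0.2, -0.8).
The basis stays optimal until sourdough loaves reaches 0; allowable decrease = 46.25 kg.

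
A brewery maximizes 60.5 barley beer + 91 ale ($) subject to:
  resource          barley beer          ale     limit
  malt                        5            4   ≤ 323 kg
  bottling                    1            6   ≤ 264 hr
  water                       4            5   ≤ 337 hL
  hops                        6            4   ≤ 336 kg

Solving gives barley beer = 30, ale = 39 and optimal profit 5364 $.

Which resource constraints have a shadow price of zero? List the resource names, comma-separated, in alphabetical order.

malt: 306/323 (slack 17)
bottling: 264/264 (binding)
water: 315/337 (slack 22)
hops: 336/336 (binding)
By complementary slackness, a constraint with positive slack has shadow price 0 → malt, water.

malt, water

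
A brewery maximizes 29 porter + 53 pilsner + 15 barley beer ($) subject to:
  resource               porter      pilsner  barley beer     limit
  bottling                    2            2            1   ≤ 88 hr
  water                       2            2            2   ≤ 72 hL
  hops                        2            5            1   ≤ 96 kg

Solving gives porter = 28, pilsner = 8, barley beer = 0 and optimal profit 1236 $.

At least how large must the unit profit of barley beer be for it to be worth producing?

21

Binding: water and hops. Non-binding: bottling (16 unused).
By complementary slackness, y = 0 for the non-binding constraint.
From A_Bᵀ y = c: 2·y_water + 2·y_hops = 29; 2·y_water + 5·y_hops = 53.
This yields shadow prices y_water = 6.5, y_hops = 8.
barley beer enters the basis when its profit ≥ yᵀa₃ = 6.5·2 + 8·1 = 21.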